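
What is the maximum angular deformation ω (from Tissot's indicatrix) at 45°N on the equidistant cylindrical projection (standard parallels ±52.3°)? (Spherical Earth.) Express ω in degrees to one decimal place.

The equidistant cylindrical projection with φ₀ = 52.3° has h = 1 (meridians true) and k = cos φ₀ / cos φ along parallels.
At 45°: h = 1.000, k = 0.8648; principal scales a = 1.000, b = 0.8648.
sin(ω/2) = (a − b)/(a + b) = 0.1352/1.865 = 0.07248, so ω = 2 arcsin(0.07248) ≈ 8.3°.

8.3°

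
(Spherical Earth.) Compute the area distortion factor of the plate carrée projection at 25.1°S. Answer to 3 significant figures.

1.10

For the equirectangular projection with φ₀ = 0 (plate carrée), h = 1 along meridians and k = sec φ along parallels.
Areal scale = h·k = 1 × sec φ; at 25.1°, h = 1.000, k = 1.104, so h·k = 1.104.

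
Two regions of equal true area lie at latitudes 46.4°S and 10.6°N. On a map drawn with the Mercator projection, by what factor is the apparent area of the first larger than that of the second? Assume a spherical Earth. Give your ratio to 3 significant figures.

2.03

Mercator is conformal with k = sec φ, so areal scale = k² = sec²φ.
At 46.4°: sec²(46.4°) = 1/0.6896² = 2.103.
At 10.6°: sec²(10.6°) = 1/0.9829² = 1.035.
Ratio = 2.103/1.035 = cos²(10.6°)/cos²(46.4°) ≈ 2.03.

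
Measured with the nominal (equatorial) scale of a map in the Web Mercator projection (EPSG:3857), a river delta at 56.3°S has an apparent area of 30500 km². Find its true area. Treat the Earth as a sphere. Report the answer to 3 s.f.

9390 km²

Mercator is conformal, so the point scale is isotropic: h = k = sec φ = 1/cos φ.
Areal scale = k² = sec²φ = 1/cos²(56.3°) = 1/0.5548² = 3.248.
True area = apparent / (areal scale) = 30500 / 3.248 ≈ 9390 km².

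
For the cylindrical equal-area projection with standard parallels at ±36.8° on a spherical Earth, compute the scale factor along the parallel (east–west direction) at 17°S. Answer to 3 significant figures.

For cylindrical equal-area with standard parallel φ₀, h = cos φ / cos φ₀ and k = cos φ₀ / cos φ, so h·k = 1.
k = cos 36.8° / cos 17° = 0.8007/0.9563 = 0.8373.

0.837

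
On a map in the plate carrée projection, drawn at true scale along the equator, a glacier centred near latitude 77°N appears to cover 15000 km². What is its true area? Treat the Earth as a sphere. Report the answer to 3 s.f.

3370 km²

For the equirectangular projection with φ₀ = 0 (plate carrée), h = 1 along meridians and k = sec φ along parallels.
Areal scale = h·k = 1 × sec φ; at 77°, h = 1.000, k = 4.445, so h·k = 4.445.
True area = apparent / (areal scale) = 15000 / 4.445 ≈ 3370 km².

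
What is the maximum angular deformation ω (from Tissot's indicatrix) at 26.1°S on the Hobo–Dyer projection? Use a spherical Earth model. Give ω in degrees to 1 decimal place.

14.2°

The Hobo–Dyer projection is cylindrical equal-area with φ₀ = 37.5°. For cylindrical equal-area with standard parallel φ₀, h = cos φ / cos φ₀ and k = cos φ₀ / cos φ, so h·k = 1.
At 26.1°: h = 1.132, k = 0.8834; principal scales a = 1.132, b = 0.8834.
sin(ω/2) = (a − b)/(a + b) = 0.2485/2.015 = 0.1233, so ω = 2 arcsin(0.1233) ≈ 14.2°.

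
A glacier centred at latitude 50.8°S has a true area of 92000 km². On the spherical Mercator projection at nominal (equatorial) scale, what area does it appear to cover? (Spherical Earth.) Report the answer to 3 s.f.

For Mercator, h = k = sec φ (a conformal cylindrical projection has a single point scale, 1/cos φ).
Areal scale = k² = sec²φ = 1/cos²(50.8°) = 1/0.6320² = 2.503.
Apparent area = 92000 × 2.503 ≈ 230000 km².

230000 km²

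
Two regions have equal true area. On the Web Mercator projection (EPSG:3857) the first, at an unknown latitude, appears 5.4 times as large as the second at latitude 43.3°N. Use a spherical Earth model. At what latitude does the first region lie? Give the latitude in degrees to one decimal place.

For equal true areas on Mercator, apparent areas scale as sec²φ, so the ratio is cos²φ₂ / cos²φ₁.
cos²φ₂ / cos²φ₁ = 5.4  ⇒  cos φ₁ = cos 43.3° / √5.4 = 0.7278/2.324 = 0.3132.
φ₁ = arccos(0.3132) ≈ 71.7°.

71.7°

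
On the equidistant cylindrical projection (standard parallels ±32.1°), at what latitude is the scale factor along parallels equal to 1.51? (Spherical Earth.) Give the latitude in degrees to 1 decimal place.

With standard parallel φ₀ = 32.1°, the equirectangular projection gives x = Rλ cos φ₀, y = Rφ, so h = 1 and k = cos 32.1° / cos φ.
k = cos φ₀ / cos φ = 1.51  ⇒  cos φ = cos 32.1° / 1.51 = 0.5610.
φ = arccos(0.5610) ≈ 55.9°.

55.9°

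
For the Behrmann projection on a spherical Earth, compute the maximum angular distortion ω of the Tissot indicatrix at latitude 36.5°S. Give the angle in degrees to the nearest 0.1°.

Behrmann is a cylindrical equal-area projection with standard parallels at ±30°. For cylindrical equal-area with standard parallel φ₀, h = cos φ / cos φ₀ and k = cos φ₀ / cos φ, so h·k = 1.
At 36.5°: h = 0.9282, k = 1.077; principal scales a = 1.077, b = 0.9282.
sin(ω/2) = (a − b)/(a + b) = 0.1491/2.006 = 0.07436, so ω = 2 arcsin(0.07436) ≈ 8.5°.

8.5°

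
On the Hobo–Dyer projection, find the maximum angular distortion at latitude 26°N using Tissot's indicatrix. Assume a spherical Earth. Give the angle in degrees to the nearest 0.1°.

14.3°

The Hobo–Dyer projection is cylindrical equal-area with φ₀ = 37.5°. For cylindrical equal-area with standard parallel φ₀, h = cos φ / cos φ₀ and k = cos φ₀ / cos φ, so h·k = 1.
At 26°: h = 1.133, k = 0.8827; principal scales a = 1.133, b = 0.8827.
sin(ω/2) = (a − b)/(a + b) = 0.2502/2.016 = 0.1241, so ω = 2 arcsin(0.1241) ≈ 14.3°.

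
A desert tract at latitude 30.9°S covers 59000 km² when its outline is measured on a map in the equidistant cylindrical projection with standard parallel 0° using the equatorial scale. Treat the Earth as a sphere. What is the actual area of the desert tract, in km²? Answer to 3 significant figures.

In the plate carrée (x = Rλ, y = Rφ), meridians are true-scale (h = 1) and parallels are stretched by k = sec φ.
Areal scale = h·k = 1 × sec φ; at 30.9°, h = 1.000, k = 1.165, so h·k = 1.165.
True area = apparent / (areal scale) = 59000 / 1.165 ≈ 50600 km².

50600 km²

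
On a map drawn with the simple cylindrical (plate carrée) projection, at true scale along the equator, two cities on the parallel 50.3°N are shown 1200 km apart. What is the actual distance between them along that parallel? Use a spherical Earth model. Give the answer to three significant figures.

For the equirectangular projection with φ₀ = 0 (plate carrée), h = 1 along meridians and k = sec φ along parallels.
Along the parallel at 50.3°, map distances are exaggerated by k = sec 50.3° = 1.566.
True distance = 1200 / 1.566 = 1200 × cos 50.3° ≈ 767 km.

767 km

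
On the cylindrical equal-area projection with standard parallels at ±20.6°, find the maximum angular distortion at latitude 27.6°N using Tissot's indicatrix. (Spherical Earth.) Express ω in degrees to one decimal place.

A cylindrical equal-area projection with standard parallel φ₀ has meridian scale h = cos φ / cos φ₀ and parallel scale k = cos φ₀ / cos φ (so areas are preserved, h·k = 1).
At 27.6°: h = 0.9467, k = 1.056; principal scales a = 1.056, b = 0.9467.
sin(ω/2) = (a − b)/(a + b) = 0.1095/2.003 = 0.05468, so ω = 2 arcsin(0.05468) ≈ 6.3°.

6.3°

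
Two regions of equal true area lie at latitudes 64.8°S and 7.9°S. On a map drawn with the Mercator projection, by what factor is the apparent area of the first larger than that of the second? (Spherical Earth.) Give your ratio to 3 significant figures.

Mercator areal scale is sec²φ.
At 64.8°: sec²(64.8°) = 1/0.4258² = 5.516.
At 7.9°: sec²(7.9°) = 1/0.9905² = 1.019.
Ratio = 5.516/1.019 = cos²(7.9°)/cos²(64.8°) ≈ 5.41.

5.41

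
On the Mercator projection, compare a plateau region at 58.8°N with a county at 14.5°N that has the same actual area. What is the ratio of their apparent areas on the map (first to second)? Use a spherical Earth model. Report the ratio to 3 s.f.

3.49

Mercator is conformal with k = sec φ, so areal scale = k² = sec²φ.
At 58.8°: sec²(58.8°) = 1/0.5180² = 3.726.
At 14.5°: sec²(14.5°) = 1/0.9681² = 1.067.
Ratio = 3.726/1.067 = cos²(14.5°)/cos²(58.8°) ≈ 3.49.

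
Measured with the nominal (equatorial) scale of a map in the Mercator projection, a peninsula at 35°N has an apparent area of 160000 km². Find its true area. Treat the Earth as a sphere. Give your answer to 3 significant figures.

107000 km²

For Mercator, h = k = sec φ (a conformal cylindrical projection has a single point scale, 1/cos φ).
Areal scale = k² = sec²φ = 1/cos²(35°) = 1/0.8192² = 1.490.
True area = apparent / (areal scale) = 160000 / 1.490 ≈ 107000 km².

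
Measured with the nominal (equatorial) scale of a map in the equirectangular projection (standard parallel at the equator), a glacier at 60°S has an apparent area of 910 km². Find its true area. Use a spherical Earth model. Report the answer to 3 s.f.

455 km²

Plate carrée maps x = Rλ, y = Rφ. The meridian scale is h = 1 and the parallel scale is k = 1/cos φ = sec φ.
Areal scale = h·k = 1 × sec φ; at 60°, h = 1.000, k = 2.000, so h·k = 2.000.
True area = apparent / (areal scale) = 910 / 2.000 ≈ 455 km².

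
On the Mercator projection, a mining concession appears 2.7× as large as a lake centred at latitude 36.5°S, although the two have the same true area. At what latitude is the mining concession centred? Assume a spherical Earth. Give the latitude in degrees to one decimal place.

For equal true areas on Mercator, apparent areas scale as sec²φ, so the ratio is cos²φ₂ / cos²φ₁.
cos²φ₂ / cos²φ₁ = 2.7  ⇒  cos φ₁ = cos 36.5° / √2.7 = 0.8039/1.643 = 0.4892.
φ₁ = arccos(0.4892) ≈ 60.7°.

60.7°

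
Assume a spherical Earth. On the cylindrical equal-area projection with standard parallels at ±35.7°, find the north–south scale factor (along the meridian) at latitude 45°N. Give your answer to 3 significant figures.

A cylindrical equal-area projection with standard parallel φ₀ has meridian scale h = cos φ / cos φ₀ and parallel scale k = cos φ₀ / cos φ (so areas are preserved, h·k = 1).
h = cos 45° / cos 35.7° = 0.7071/0.8121 = 0.8707.

0.871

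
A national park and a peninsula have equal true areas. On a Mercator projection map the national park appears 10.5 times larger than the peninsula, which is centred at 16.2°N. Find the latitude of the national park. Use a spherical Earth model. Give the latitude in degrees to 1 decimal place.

72.8°

Mercator areal scale is sec²φ, so apparent-area ratio = sec²φ₁ / sec²φ₂ = cos²φ₂ / cos²φ₁.
cos²φ₂ / cos²φ₁ = 10.5  ⇒  cos φ₁ = cos 16.2° / √10.5 = 0.9603/3.240 = 0.2964.
φ₁ = arccos(0.2964) ≈ 72.8°.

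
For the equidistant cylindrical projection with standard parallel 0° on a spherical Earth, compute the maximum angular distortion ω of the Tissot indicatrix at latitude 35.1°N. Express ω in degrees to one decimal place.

In the plate carrée (x = Rλ, y = Rφ), meridians are true-scale (h = 1) and parallels are stretched by k = sec φ.
At 35.1°: h = 1.000, k = 1.222; principal scales a = 1.222, b = 1.000.
sin(ω/2) = (a − b)/(a + b) = 0.2223/2.222 = 0.1000, so ω = 2 arcsin(0.1000) ≈ 11.5°.

11.5°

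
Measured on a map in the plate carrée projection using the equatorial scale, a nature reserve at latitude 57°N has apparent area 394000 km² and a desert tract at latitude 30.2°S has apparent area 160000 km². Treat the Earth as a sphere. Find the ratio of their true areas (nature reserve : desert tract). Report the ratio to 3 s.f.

On the plate carrée, areal scale = h·k = 1 × sec φ, so true area = apparent × cos φ.
True area of nature reserve: 394000 × cos(57°) = 394000 × 0.5446 = 214600 km².
True area of desert tract: 160000 × cos(30.2°) = 160000 × 0.8643 = 138300 km².
Ratio = 214600 / 138300 ≈ 1.55.

1.55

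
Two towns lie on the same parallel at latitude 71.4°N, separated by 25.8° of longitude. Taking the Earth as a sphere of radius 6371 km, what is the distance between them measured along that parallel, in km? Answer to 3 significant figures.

915 km

Arc length along a parallel = R cos φ · Δλ (with Δλ in radians).
= 6371 × cos 71.4° × (25.8° × π/180) = 6371 × 0.3190 × 0.4503 ≈ 915 km.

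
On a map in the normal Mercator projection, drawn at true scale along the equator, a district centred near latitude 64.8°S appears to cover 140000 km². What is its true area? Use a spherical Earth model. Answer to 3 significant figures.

The Mercator projection is conformal; its linear scale factor is the same in every direction and equals sec φ = 1/cos φ.
Areal scale = k² = sec²φ = 1/cos²(64.8°) = 1/0.4258² = 5.516.
True area = apparent / (areal scale) = 140000 / 5.516 ≈ 25400 km².

25400 km²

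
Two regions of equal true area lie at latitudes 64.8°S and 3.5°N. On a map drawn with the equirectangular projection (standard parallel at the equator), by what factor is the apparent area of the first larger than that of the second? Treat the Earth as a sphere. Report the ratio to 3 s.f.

2.34

For the equirectangular projection with φ₀ = 0 (plate carrée), h = 1 along meridians and k = sec φ along parallels.
Areal scale at 64.8°: h·k = 1.000 × 2.349 = 2.349.
Areal scale at 3.5°: h·k = 1.000 × 1.002 = 1.002.
Ratio = 2.349/1.002 ≈ 2.34.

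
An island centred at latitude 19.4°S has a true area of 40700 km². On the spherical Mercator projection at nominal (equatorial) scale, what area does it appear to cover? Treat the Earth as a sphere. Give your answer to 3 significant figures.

45700 km²

For Mercator, h = k = sec φ (a conformal cylindrical projection has a single point scale, 1/cos φ).
Areal scale = k² = sec²φ = 1/cos²(19.4°) = 1/0.9432² = 1.124.
Apparent area = 40700 × 1.124 ≈ 45700 km².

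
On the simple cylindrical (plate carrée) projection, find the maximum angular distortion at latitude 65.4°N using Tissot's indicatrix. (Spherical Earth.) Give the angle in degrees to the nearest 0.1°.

Plate carrée maps x = Rλ, y = Rφ. The meridian scale is h = 1 and the parallel scale is k = 1/cos φ = sec φ.
At 65.4°: h = 1.000, k = 2.402; principal scales a = 2.402, b = 1.000.
sin(ω/2) = (a − b)/(a + b) = 1.402/3.402 = 0.4121, so ω = 2 arcsin(0.4121) ≈ 48.7°.

48.7°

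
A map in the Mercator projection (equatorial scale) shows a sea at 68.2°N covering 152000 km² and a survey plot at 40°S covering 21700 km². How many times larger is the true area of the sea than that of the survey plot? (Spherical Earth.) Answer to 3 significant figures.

1.65

Since Mercator area scale is 1/cos²φ, the true area equals the apparent area multiplied by cos²φ.
True area of sea: 152000 × cos²(68.2°) = 152000 × 0.1379 = 20960 km².
True area of survey plot: 21700 × cos²(40°) = 21700 × 0.5868 = 12730 km².
Ratio = 20960 / 12730 ≈ 1.65.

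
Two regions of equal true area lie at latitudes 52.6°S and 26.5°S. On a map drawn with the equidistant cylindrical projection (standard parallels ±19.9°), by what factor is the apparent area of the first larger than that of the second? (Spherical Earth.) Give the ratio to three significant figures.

In the equirectangular projection with standard parallel φ₀ = 19.9° (x = Rλ cos φ₀, y = Rφ), meridians are true-scale (h = 1) and the parallel scale is k = cos φ₀ / cos φ.
Areal scale at 52.6°: h·k = 1.000 × 1.548 = 1.548.
Areal scale at 26.5°: h·k = 1.000 × 1.051 = 1.051.
Ratio = 1.548/1.051 ≈ 1.47.

1.47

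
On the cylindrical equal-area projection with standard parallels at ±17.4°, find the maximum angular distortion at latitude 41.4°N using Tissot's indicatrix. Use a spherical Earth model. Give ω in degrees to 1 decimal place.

27.3°

A cylindrical equal-area projection with standard parallel φ₀ has meridian scale h = cos φ / cos φ₀ and parallel scale k = cos φ₀ / cos φ (so areas are preserved, h·k = 1).
At 41.4°: h = 0.7861, k = 1.272; principal scales a = 1.272, b = 0.7861.
sin(ω/2) = (a − b)/(a + b) = 0.4861/2.058 = 0.2362, so ω = 2 arcsin(0.2362) ≈ 27.3°.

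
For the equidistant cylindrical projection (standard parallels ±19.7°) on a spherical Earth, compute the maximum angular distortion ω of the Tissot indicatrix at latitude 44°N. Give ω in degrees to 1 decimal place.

In the equirectangular projection with standard parallel φ₀ = 19.7° (x = Rλ cos φ₀, y = Rφ), meridians are true-scale (h = 1) and the parallel scale is k = cos φ₀ / cos φ.
At 44°: h = 1.000, k = 1.309; principal scales a = 1.309, b = 1.000.
sin(ω/2) = (a − b)/(a + b) = 0.3088/2.309 = 0.1337, so ω = 2 arcsin(0.1337) ≈ 15.4°.

15.4°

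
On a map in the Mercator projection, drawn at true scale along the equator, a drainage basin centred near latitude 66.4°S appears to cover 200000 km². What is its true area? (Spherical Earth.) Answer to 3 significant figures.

The Mercator projection is conformal; its linear scale factor is the same in every direction and equals sec φ = 1/cos φ.
Areal scale = k² = sec²φ = 1/cos²(66.4°) = 1/0.4003² = 6.239.
True area = apparent / (areal scale) = 200000 / 6.239 ≈ 32100 km².

32100 km²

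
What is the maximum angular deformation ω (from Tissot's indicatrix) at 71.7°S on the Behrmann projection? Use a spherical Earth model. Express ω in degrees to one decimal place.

The Behrmann projection is cylindrical equal-area with φ₀ = 30°. For cylindrical equal-area with standard parallel φ₀, h = cos φ / cos φ₀ and k = cos φ₀ / cos φ, so h·k = 1.
At 71.7°: h = 0.3626, k = 2.758; principal scales a = 2.758, b = 0.3626.
sin(ω/2) = (a − b)/(a + b) = 2.396/3.121 = 0.7676, so ω = 2 arcsin(0.7676) ≈ 100.3°.

100.3°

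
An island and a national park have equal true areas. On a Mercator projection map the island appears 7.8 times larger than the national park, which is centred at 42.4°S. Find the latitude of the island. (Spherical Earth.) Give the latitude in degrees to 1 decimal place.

Mercator areal scale is sec²φ, so apparent-area ratio = sec²φ₁ / sec²φ₂ = cos²φ₂ / cos²φ₁.
cos²φ₂ / cos²φ₁ = 7.8  ⇒  cos φ₁ = cos 42.4° / √7.8 = 0.7385/2.793 = 0.2644.
φ₁ = arccos(0.2644) ≈ 74.7°.

74.7°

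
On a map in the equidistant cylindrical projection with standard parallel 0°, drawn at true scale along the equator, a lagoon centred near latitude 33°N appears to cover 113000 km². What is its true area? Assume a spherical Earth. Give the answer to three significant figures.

In the plate carrée (x = Rλ, y = Rφ), meridians are true-scale (h = 1) and parallels are stretched by k = sec φ.
Areal scale = h·k = 1 × sec φ; at 33°, h = 1.000, k = 1.192, so h·k = 1.192.
True area = apparent / (areal scale) = 113000 / 1.192 ≈ 94800 km².

94800 km²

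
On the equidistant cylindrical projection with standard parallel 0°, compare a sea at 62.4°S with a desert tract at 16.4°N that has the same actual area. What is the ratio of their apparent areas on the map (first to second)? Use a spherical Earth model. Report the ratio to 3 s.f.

2.07

Plate carrée maps x = Rλ, y = Rφ. The meridian scale is h = 1 and the parallel scale is k = 1/cos φ = sec φ.
Areal scale at 62.4°: h·k = 1.000 × 2.158 = 2.158.
Areal scale at 16.4°: h·k = 1.000 × 1.042 = 1.042.
Ratio = 2.158/1.042 ≈ 2.07.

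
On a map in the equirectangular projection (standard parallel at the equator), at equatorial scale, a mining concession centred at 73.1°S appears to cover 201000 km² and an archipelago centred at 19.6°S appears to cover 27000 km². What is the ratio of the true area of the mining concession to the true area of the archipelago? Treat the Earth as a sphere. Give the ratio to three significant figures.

2.30

On the plate carrée, areal scale = h·k = 1 × sec φ, so true area = apparent × cos φ.
True area of mining concession: 201000 × cos(73.1°) = 201000 × 0.2907 = 58430 km².
True area of archipelago: 27000 × cos(19.6°) = 27000 × 0.9421 = 25440 km².
Ratio = 58430 / 25440 ≈ 2.30.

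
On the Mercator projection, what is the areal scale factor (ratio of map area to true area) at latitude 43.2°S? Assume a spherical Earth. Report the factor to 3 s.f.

Mercator is conformal, so the point scale is isotropic: h = k = sec φ = 1/cos φ.
Areal scale = k² = sec²φ = 1/cos²(43.2°) = 1/0.7290² = 1.882.

1.88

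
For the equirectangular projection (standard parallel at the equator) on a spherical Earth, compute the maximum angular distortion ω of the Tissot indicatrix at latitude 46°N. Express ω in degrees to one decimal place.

20.8°

In the plate carrée (x = Rλ, y = Rφ), meridians are true-scale (h = 1) and parallels are stretched by k = sec φ.
At 46°: h = 1.000, k = 1.440; principal scales a = 1.440, b = 1.000.
sin(ω/2) = (a − b)/(a + b) = 0.4396/2.440 = 0.1802, so ω = 2 arcsin(0.1802) ≈ 20.8°.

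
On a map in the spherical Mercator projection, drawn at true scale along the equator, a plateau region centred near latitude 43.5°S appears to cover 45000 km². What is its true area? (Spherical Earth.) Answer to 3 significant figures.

23700 km²

Mercator is conformal, so the point scale is isotropic: h = k = sec φ = 1/cos φ.
Areal scale = k² = sec²φ = 1/cos²(43.5°) = 1/0.7254² = 1.901.
True area = apparent / (areal scale) = 45000 / 1.901 ≈ 23700 km².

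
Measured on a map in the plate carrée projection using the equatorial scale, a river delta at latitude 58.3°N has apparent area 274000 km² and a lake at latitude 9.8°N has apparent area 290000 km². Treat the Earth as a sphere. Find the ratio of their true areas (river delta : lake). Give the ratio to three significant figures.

0.504

Plate carrée has h = 1 and k = sec φ, giving areal scale sec φ; true area = (apparent area) · cos φ.
True area of river delta: 274000 × cos(58.3°) = 274000 × 0.5255 = 144000 km².
True area of lake: 290000 × cos(9.8°) = 290000 × 0.9854 = 285800 km².
Ratio = 144000 / 285800 ≈ 0.504.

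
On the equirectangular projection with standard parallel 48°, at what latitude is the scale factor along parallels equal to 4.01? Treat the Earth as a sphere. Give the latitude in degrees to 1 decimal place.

With standard parallel φ₀ = 48°, the equirectangular projection gives x = Rλ cos φ₀, y = Rφ, so h = 1 and k = cos 48° / cos φ.
k = cos φ₀ / cos φ = 4.01  ⇒  cos φ = cos 48° / 4.01 = 0.1669.
φ = arccos(0.1669) ≈ 80.4°.

80.4°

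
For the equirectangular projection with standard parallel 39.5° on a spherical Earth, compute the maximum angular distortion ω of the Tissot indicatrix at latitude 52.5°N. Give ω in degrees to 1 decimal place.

13.6°

The equidistant cylindrical projection with φ₀ = 39.5° has h = 1 (meridians true) and k = cos φ₀ / cos φ along parallels.
At 52.5°: h = 1.000, k = 1.268; principal scales a = 1.268, b = 1.000.
sin(ω/2) = (a − b)/(a + b) = 0.2675/2.268 = 0.1180, so ω = 2 arcsin(0.1180) ≈ 13.6°.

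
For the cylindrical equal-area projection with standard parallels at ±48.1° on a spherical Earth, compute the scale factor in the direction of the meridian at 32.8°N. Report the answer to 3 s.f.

1.26

For cylindrical equal-area with standard parallel φ₀, h = cos φ / cos φ₀ and k = cos φ₀ / cos φ, so h·k = 1.
h = cos 32.8° / cos 48.1° = 0.8406/0.6678 = 1.259.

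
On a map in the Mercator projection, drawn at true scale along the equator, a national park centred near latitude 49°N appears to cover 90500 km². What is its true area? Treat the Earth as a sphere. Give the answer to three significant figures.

39000 km²

The Mercator projection is conformal; its linear scale factor is the same in every direction and equals sec φ = 1/cos φ.
Areal scale = k² = sec²φ = 1/cos²(49°) = 1/0.6561² = 2.323.
True area = apparent / (areal scale) = 90500 / 2.323 ≈ 39000 km².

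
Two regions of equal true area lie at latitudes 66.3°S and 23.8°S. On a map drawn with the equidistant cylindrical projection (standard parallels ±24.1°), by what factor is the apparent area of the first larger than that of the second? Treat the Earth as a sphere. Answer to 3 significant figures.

In the equirectangular projection with standard parallel φ₀ = 24.1° (x = Rλ cos φ₀, y = Rφ), meridians are true-scale (h = 1) and the parallel scale is k = cos φ₀ / cos φ.
Areal scale at 66.3°: h·k = 1.000 × 2.271 = 2.271.
Areal scale at 23.8°: h·k = 1.000 × 0.9977 = 0.9977.
Ratio = 2.271/0.9977 ≈ 2.28.

2.28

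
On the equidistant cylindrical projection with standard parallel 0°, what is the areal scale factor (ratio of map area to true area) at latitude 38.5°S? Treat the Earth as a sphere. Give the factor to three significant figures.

In the plate carrée (x = Rλ, y = Rφ), meridians are true-scale (h = 1) and parallels are stretched by k = sec φ.
Areal scale = h·k = 1 × sec φ; at 38.5°, h = 1.000, k = 1.278, so h·k = 1.278.

1.28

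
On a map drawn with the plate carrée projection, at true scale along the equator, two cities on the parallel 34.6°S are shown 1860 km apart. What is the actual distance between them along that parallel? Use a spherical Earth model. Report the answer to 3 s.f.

In the plate carrée (x = Rλ, y = Rφ), meridians are true-scale (h = 1) and parallels are stretched by k = sec φ.
Along the parallel at 34.6°, map distances are exaggerated by k = sec 34.6° = 1.215.
True distance = 1860 / 1.215 = 1860 × cos 34.6° ≈ 1530 km.

1530 km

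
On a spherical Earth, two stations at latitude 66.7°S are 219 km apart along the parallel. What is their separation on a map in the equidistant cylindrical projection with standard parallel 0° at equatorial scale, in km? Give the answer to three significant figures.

For the equirectangular projection with φ₀ = 0 (plate carrée), h = 1 along meridians and k = sec φ along parallels.
Along the parallel, k = sec 66.7° = 1/0.3955 = 2.528.
Map distance = 219 × 2.528 ≈ 554 km.

554 km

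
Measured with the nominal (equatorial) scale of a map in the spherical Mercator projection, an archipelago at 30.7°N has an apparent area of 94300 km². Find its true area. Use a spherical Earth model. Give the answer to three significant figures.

69700 km²

The Mercator projection is conformal; its linear scale factor is the same in every direction and equals sec φ = 1/cos φ.
Areal scale = k² = sec²φ = 1/cos²(30.7°) = 1/0.8599² = 1.353.
True area = apparent / (areal scale) = 94300 / 1.353 ≈ 69700 km².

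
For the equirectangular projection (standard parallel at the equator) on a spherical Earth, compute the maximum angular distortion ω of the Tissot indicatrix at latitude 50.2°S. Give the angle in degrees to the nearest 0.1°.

Plate carrée maps x = Rλ, y = Rφ. The meridian scale is h = 1 and the parallel scale is k = 1/cos φ = sec φ.
At 50.2°: h = 1.000, k = 1.562; principal scales a = 1.562, b = 1.000.
sin(ω/2) = (a − b)/(a + b) = 0.5622/2.562 = 0.2194, so ω = 2 arcsin(0.2194) ≈ 25.4°.

25.4°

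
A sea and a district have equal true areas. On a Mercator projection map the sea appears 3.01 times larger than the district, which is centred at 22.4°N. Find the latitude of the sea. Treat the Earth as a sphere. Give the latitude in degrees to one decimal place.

57.8°

Mercator areal scale is sec²φ, so apparent-area ratio = sec²φ₁ / sec²φ₂ = cos²φ₂ / cos²φ₁.
cos²φ₂ / cos²φ₁ = 3.01  ⇒  cos φ₁ = cos 22.4° / √3.01 = 0.9245/1.735 = 0.5329.
φ₁ = arccos(0.5329) ≈ 57.8°.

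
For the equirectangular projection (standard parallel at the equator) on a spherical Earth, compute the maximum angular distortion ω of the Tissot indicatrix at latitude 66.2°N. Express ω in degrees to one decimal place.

In the plate carrée (x = Rλ, y = Rφ), meridians are true-scale (h = 1) and parallels are stretched by k = sec φ.
At 66.2°: h = 1.000, k = 2.478; principal scales a = 2.478, b = 1.000.
sin(ω/2) = (a − b)/(a + b) = 1.478/3.478 = 0.4250, so ω = 2 arcsin(0.4250) ≈ 50.3°.

50.3°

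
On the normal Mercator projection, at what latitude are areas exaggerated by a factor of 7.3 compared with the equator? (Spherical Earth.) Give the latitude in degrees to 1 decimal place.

Mercator areal scale is sec²φ.
sec²φ = 7.3  ⇒  cos²φ = 0.1370  ⇒  cos φ = 0.3701.
φ = arccos(0.3701) ≈ 68.3°.

68.3°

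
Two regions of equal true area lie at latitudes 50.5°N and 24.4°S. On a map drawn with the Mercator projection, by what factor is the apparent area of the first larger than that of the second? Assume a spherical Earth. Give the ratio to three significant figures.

2.05

Mercator is conformal with k = sec φ, so areal scale = k² = sec²φ.
At 50.5°: sec²(50.5°) = 1/0.6361² = 2.472.
At 24.4°: sec²(24.4°) = 1/0.9107² = 1.206.
Ratio = 2.472/1.206 = cos²(24.4°)/cos²(50.5°) ≈ 2.05.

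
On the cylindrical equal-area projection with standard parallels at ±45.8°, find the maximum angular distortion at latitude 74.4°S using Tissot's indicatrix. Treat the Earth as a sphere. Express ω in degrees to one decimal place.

A cylindrical equal-area projection with standard parallel φ₀ has meridian scale h = cos φ / cos φ₀ and parallel scale k = cos φ₀ / cos φ (so areas are preserved, h·k = 1).
At 74.4°: h = 0.3857, k = 2.592; principal scales a = 2.592, b = 0.3857.
sin(ω/2) = (a − b)/(a + b) = 2.207/2.978 = 0.7410, so ω = 2 arcsin(0.7410) ≈ 95.6°.

95.6°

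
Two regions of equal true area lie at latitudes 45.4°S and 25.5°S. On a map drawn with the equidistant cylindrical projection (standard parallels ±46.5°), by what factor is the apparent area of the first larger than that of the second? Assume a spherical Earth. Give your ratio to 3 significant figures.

1.29

The equidistant cylindrical projection with φ₀ = 46.5° has h = 1 (meridians true) and k = cos φ₀ / cos φ along parallels.
Areal scale at 45.4°: h·k = 1.000 × 0.9803 = 0.9803.
Areal scale at 25.5°: h·k = 1.000 × 0.7626 = 0.7626.
Ratio = 0.9803/0.7626 ≈ 1.29.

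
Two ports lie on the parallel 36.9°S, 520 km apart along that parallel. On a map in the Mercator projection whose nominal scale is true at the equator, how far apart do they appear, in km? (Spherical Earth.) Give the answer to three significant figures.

650 km

Mercator is conformal, so the point scale is isotropic: h = k = sec φ = 1/cos φ.
Along the parallel, k = sec 36.9° = 1/0.7997 = 1.250.
Map distance = 520 × 1.250 ≈ 650 km.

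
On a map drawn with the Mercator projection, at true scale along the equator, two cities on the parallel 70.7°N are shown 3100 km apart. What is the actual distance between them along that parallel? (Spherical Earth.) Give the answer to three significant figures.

1020 km

For Mercator, h = k = sec φ (a conformal cylindrical projection has a single point scale, 1/cos φ).
Along the parallel at 70.7°, map distances are exaggerated by k = sec 70.7° = 3.026.
True distance = 3100 / 3.026 = 3100 × cos 70.7° ≈ 1020 km.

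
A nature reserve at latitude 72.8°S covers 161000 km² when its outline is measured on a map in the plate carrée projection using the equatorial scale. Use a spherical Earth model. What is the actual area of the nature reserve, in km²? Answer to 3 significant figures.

47600 km²

In the plate carrée (x = Rλ, y = Rφ), meridians are true-scale (h = 1) and parallels are stretched by k = sec φ.
Areal scale = h·k = 1 × sec φ; at 72.8°, h = 1.000, k = 3.382, so h·k = 3.382.
True area = apparent / (areal scale) = 161000 / 3.382 ≈ 47600 km².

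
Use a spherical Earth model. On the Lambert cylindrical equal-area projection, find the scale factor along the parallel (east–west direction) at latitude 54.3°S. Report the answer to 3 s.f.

The Lambert cylindrical equal-area projection is the cylindrical equal-area projection with its standard parallel at the equator (φ₀ = 0). For cylindrical equal-area with standard parallel φ₀, h = cos φ / cos φ₀ and k = cos φ₀ / cos φ, so h·k = 1.
k = cos 0° / cos 54.3° = 1.000/0.5835 = 1.714.

1.71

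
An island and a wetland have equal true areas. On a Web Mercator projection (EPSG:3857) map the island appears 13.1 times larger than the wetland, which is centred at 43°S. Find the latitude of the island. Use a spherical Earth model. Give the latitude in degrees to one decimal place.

78.3°

On Mercator, (apparent₁)/(apparent₂) = sec²φ₁ / sec²φ₂ when true areas are equal.
cos²φ₂ / cos²φ₁ = 13.1  ⇒  cos φ₁ = cos 43° / √13.1 = 0.7314/3.619 = 0.2021.
φ₁ = arccos(0.2021) ≈ 78.3°.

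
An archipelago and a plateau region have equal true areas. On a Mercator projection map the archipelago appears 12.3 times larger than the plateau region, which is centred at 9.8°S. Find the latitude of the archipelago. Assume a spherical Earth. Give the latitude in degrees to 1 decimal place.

Mercator areal scale is sec²φ, so apparent-area ratio = sec²φ₁ / sec²φ₂ = cos²φ₂ / cos²φ₁.
cos²φ₂ / cos²φ₁ = 12.3  ⇒  cos φ₁ = cos 9.8° / √12.3 = 0.9854/3.507 = 0.2810.
φ₁ = arccos(0.2810) ≈ 73.7°.

73.7°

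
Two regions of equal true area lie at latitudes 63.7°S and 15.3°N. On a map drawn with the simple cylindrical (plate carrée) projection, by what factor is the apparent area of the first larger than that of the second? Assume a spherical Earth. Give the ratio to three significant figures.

2.18

For the equirectangular projection with φ₀ = 0 (plate carrée), h = 1 along meridians and k = sec φ along parallels.
Areal scale at 63.7°: h·k = 1.000 × 2.257 = 2.257.
Areal scale at 15.3°: h·k = 1.000 × 1.037 = 1.037.
Ratio = 2.257/1.037 ≈ 2.18.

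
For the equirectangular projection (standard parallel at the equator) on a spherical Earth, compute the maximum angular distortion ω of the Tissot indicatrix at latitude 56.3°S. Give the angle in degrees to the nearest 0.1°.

33.3°

Plate carrée maps x = Rλ, y = Rφ. The meridian scale is h = 1 and the parallel scale is k = 1/cos φ = sec φ.
At 56.3°: h = 1.000, k = 1.802; principal scales a = 1.802, b = 1.000.
sin(ω/2) = (a − b)/(a + b) = 0.8023/2.802 = 0.2863, so ω = 2 arcsin(0.2863) ≈ 33.3°.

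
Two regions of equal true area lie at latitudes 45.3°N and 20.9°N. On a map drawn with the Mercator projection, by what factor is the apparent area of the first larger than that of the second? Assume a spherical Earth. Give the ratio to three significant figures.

Mercator areal scale is sec²φ.
At 45.3°: sec²(45.3°) = 1/0.7034² = 2.021.
At 20.9°: sec²(20.9°) = 1/0.9342² = 1.146.
Ratio = 2.021/1.146 = cos²(20.9°)/cos²(45.3°) ≈ 1.76.

1.76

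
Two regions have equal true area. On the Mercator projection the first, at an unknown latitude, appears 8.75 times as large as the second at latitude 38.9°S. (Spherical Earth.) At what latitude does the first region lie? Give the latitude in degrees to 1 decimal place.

On Mercator, (apparent₁)/(apparent₂) = sec²φ₁ / sec²φ₂ when true areas are equal.
cos²φ₂ / cos²φ₁ = 8.75  ⇒  cos φ₁ = cos 38.9° / √8.75 = 0.7782/2.958 = 0.2631.
φ₁ = arccos(0.2631) ≈ 74.7°.

74.7°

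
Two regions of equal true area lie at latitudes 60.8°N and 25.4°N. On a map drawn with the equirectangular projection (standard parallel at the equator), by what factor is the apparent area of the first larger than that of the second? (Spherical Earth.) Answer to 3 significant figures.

1.85

In the plate carrée (x = Rλ, y = Rφ), meridians are true-scale (h = 1) and parallels are stretched by k = sec φ.
Areal scale at 60.8°: h·k = 1.000 × 2.050 = 2.050.
Areal scale at 25.4°: h·k = 1.000 × 1.107 = 1.107.
Ratio = 2.050/1.107 ≈ 1.85.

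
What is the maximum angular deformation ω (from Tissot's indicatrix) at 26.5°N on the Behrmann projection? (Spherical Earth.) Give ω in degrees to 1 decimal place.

3.8°

Behrmann is a cylindrical equal-area projection with standard parallels at ±30°. A cylindrical equal-area projection with standard parallel φ₀ has meridian scale h = cos φ / cos φ₀ and parallel scale k = cos φ₀ / cos φ (so areas are preserved, h·k = 1).
At 26.5°: h = 1.033, k = 0.9677; principal scales a = 1.033, b = 0.9677.
sin(ω/2) = (a − b)/(a + b) = 0.06568/2.001 = 0.03282, so ω = 2 arcsin(0.03282) ≈ 3.8°.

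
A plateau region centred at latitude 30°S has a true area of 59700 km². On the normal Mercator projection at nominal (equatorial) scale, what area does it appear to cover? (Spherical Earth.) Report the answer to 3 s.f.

79600 km²

Mercator is conformal, so the point scale is isotropic: h = k = sec φ = 1/cos φ.
Areal scale = k² = sec²φ = 1/cos²(30°) = 1/0.8660² = 1.333.
Apparent area = 59700 × 1.333 ≈ 79600 km².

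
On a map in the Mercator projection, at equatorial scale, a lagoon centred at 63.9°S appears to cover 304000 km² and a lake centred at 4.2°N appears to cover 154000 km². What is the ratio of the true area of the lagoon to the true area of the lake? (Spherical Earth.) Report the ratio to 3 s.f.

0.384

Since Mercator area scale is 1/cos²φ, the true area equals the apparent area multiplied by cos²φ.
True area of lagoon: 304000 × cos²(63.9°) = 304000 × 0.1935 = 58840 km².
True area of lake: 154000 × cos²(4.2°) = 154000 × 0.9946 = 153200 km².
Ratio = 58840 / 153200 ≈ 0.384.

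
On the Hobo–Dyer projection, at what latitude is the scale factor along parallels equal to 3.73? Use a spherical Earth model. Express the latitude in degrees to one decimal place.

77.7°

Hobo–Dyer is a cylindrical equal-area projection with standard parallels at ±37.5°. A cylindrical equal-area projection with standard parallel φ₀ has meridian scale h = cos φ / cos φ₀ and parallel scale k = cos φ₀ / cos φ (so areas are preserved, h·k = 1).
k = cos φ₀ / cos φ = 3.73  ⇒  cos φ = cos 37.5° / 3.73 = 0.2127.
φ = arccos(0.2127) ≈ 77.7°.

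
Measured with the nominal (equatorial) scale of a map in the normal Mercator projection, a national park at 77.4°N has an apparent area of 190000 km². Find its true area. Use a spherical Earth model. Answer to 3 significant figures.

9040 km²

Mercator is conformal, so the point scale is isotropic: h = k = sec φ = 1/cos φ.
Areal scale = k² = sec²φ = 1/cos²(77.4°) = 1/0.2181² = 21.01.
True area = apparent / (areal scale) = 190000 / 21.01 ≈ 9040 km².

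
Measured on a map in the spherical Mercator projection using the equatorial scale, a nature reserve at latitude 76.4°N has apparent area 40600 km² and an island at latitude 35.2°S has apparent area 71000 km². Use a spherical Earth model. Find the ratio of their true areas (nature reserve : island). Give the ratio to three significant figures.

0.0474

On Mercator the areal scale is sec²φ, so true area = apparent × cos²φ.
True area of nature reserve: 40600 × cos²(76.4°) = 40600 × 0.05529 = 2245 km².
True area of island: 71000 × cos²(35.2°) = 71000 × 0.6677 = 47410 km².
Ratio = 2245 / 47410 ≈ 0.0474.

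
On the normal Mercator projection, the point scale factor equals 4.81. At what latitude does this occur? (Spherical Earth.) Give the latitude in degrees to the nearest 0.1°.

Mercator scale is k = sec φ = 1/cos φ.
1/cos φ = 4.81  ⇒  cos φ = 0.2079  ⇒  φ = arccos(0.2079) ≈ 78.0°.

78.0°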